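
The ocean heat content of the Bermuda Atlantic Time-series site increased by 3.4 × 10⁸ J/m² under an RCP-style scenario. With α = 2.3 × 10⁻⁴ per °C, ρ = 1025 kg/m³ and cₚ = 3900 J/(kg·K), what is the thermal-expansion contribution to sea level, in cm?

1.96 cm of thermosteric rise

Δh = αQ/(ρcₚ) = 2.3×10⁻⁴ × 3.4×10⁸ / (1025 × 3900) ≈ 0.019562 m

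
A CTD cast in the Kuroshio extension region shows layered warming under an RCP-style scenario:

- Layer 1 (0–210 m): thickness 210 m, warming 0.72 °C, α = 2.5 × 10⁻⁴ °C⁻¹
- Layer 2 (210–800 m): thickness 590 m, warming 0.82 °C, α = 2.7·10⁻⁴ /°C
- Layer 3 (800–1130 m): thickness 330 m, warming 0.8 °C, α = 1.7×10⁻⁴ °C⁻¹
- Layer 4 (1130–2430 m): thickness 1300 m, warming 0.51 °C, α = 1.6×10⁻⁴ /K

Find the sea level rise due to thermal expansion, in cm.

32 cm of thermosteric rise

0.72 × 210 × 2.5×10⁻⁴ = 0.03780 m
Layer 2: 2.7×10⁻⁴ × 0.82 × 590 = 0.130626 m
1.7×10⁻⁴ × 330 × 0.8 = 0.04488 m
1.6×10⁻⁴ × 1300 × 0.51 = 0.10608 m
Δh = 0.03780 + 0.130626 + 0.04488 + 0.10608 = 0.319386 m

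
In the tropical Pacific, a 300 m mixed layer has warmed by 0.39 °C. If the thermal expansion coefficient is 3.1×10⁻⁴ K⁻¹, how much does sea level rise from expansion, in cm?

Δh = αΔT·H = 3.1×10⁻⁴ × 0.39 × 300 = 0.03627 m

3.6 cm of thermosteric rise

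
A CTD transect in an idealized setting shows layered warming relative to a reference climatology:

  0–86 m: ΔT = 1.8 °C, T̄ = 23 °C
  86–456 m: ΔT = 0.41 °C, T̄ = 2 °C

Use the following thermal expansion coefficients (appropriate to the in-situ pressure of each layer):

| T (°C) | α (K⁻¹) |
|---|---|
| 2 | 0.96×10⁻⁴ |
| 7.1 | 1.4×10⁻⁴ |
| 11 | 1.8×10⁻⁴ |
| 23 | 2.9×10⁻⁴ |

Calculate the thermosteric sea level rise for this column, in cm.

about 5.95 cm

Layer 1 at 23 °C → α = 2.9×10⁻⁴ K⁻¹
Layer 2 at 2 °C → α = 0.96×10⁻⁴ K⁻¹
0–86 m: 1.8 × 86 × 2.9×10⁻⁴ = 0.044892 m
Layer 2: 0.41 × 0.96×10⁻⁴ × 370 = 0.0145632 m
Δh = 0.044892 + 0.0145632 = 0.0594552 m ≈ 5.95 cm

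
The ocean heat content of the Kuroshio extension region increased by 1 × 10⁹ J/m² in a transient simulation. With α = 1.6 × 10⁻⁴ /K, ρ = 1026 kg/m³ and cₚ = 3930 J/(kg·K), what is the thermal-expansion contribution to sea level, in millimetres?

Δh = 39.7 mm

Δh = αQ/(ρcₚ) = 1.6×10⁻⁴ × 1×10⁹ / (1026 × 3930) ≈ 0.039681 m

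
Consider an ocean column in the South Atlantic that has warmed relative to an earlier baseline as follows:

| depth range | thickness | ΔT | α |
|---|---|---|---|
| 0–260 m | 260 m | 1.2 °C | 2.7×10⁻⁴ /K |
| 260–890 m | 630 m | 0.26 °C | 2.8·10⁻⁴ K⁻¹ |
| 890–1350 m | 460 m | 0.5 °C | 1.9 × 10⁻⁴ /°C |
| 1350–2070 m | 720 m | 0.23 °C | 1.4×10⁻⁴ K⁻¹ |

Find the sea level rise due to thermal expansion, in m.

2.7×10⁻⁴ × 260 × 1.2 = 0.08424 m
260–890 m: 2.8×10⁻⁴ × 0.26 × 630 = 0.045864 m
890–1350 m: 1.9×10⁻⁴ × 0.5 × 460 = 0.04370 m
1350–2070 m: 1.4×10⁻⁴ × 0.23 × 720 = 0.023184 m
Δh = 0.08424 + 0.045864 + 0.04370 + 0.023184 = 0.196988 m

Δh ≈ 0.197 m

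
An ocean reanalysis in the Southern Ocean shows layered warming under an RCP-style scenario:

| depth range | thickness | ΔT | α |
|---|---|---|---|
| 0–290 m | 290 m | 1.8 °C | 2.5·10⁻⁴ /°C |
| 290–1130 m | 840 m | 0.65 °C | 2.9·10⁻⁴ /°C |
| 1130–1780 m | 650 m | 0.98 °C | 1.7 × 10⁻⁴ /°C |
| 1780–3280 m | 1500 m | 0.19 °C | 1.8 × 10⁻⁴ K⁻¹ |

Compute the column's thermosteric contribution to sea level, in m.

Layer 1: 1.8 × 2.5×10⁻⁴ × 290 = 0.13050 m
290–1130 m: 840 × 2.9×10⁻⁴ × 0.65 = 0.15834 m
Layer 3: 1.7×10⁻⁴ × 650 × 0.98 = 0.10829 m
1780–3280 m: 1.8×10⁻⁴ × 0.19 × 1500 = 0.05130 m
Δh = 0.13050 + 0.15834 + 0.10829 + 0.05130 = 0.44843 m

about 0.45 m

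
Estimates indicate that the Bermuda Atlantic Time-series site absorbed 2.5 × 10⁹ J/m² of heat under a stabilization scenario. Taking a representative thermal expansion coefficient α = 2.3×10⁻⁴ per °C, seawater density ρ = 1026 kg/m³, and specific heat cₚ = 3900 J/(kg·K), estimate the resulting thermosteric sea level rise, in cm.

Δh = αQ/(ρcₚ) = 2.3×10⁻⁴ × 2.5×10⁹ / (1026 × 3900) ≈ 0.14370 m

Δh = 14.4 cm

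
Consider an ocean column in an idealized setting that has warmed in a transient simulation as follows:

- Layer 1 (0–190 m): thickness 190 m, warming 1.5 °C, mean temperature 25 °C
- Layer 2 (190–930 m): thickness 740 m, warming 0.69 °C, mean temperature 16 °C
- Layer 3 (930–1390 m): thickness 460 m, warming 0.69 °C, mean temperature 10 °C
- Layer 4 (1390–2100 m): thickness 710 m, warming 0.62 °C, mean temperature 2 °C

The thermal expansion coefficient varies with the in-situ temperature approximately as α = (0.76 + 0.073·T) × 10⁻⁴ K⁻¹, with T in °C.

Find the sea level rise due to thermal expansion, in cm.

Δh ≈ 25.9 cm

Layer 1: α = (0.76 + 0.073×25)×10⁻⁴ = 2.585×10⁻⁴ K⁻¹
Layer 2: α = (0.76 + 0.073×16)×10⁻⁴ = 1.928×10⁻⁴ K⁻¹
Layer 3: α = (0.76 + 0.073×10)×10⁻⁴ = 1.49×10⁻⁴ K⁻¹
Layer 4: α = (0.76 + 0.073×2)×10⁻⁴ = 0.906×10⁻⁴ K⁻¹
1.5 × 2.585×10⁻⁴ × 190 = 0.0736725 m
190–930 m: 740 × 1.928×10⁻⁴ × 0.69 = 0.09844368 m
930–1390 m: 460 × 1.49×10⁻⁴ × 0.69 = 0.0472926 m
0.906×10⁻⁴ × 0.62 × 710 = 0.03988212 m
Δh = 0.0736725 + 0.09844368 + 0.0472926 + 0.03988212 = 0.2592909 m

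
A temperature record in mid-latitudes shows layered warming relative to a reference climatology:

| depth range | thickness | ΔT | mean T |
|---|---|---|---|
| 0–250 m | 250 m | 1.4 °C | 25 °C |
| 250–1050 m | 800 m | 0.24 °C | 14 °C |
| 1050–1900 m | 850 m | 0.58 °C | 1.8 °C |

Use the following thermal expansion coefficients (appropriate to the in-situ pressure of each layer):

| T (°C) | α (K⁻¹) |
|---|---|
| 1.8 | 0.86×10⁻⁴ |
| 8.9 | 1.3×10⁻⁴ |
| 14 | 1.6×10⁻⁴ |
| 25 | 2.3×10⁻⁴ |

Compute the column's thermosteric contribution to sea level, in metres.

Layer 1 at 25 °C → α = 2.3×10⁻⁴ K⁻¹
Layer 2 at 14 °C → α = 1.6×10⁻⁴ K⁻¹
Layer 3 at 1.8 °C → α = 0.86×10⁻⁴ K⁻¹
0–250 m: 2.3×10⁻⁴ × 1.4 × 250 = 0.08050 m
0.24 × 800 × 1.6×10⁻⁴ = 0.03072 m
850 × 0.58 × 0.86×10⁻⁴ = 0.042398 m
Δh = 0.08050 + 0.03072 + 0.042398 = 0.153618 m

0.15 m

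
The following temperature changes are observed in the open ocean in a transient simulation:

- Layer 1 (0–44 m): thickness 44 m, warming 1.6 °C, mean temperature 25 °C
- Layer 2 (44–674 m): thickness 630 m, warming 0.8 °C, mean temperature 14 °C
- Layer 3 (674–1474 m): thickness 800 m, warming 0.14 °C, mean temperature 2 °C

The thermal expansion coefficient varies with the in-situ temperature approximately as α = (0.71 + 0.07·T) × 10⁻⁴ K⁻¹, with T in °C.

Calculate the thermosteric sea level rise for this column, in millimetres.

Layer 1: α = (0.71 + 0.07×25)×10⁻⁴ = 2.46×10⁻⁴ K⁻¹
Layer 2: α = (0.71 + 0.07×14)×10⁻⁴ = 1.69×10⁻⁴ K⁻¹
Layer 3: α = (0.71 + 0.07×2)×10⁻⁴ = 0.85×10⁻⁴ K⁻¹
Layer 1: 1.6 × 2.46×10⁻⁴ × 44 = 0.0173184 m
630 × 1.69×10⁻⁴ × 0.8 = 0.085176 m
674–1474 m: 0.85×10⁻⁴ × 800 × 0.14 = 0.00952 m
Δh = 0.0173184 + 0.085176 + 0.00952 = 0.1120144 m ≈ 112 mm

112 mm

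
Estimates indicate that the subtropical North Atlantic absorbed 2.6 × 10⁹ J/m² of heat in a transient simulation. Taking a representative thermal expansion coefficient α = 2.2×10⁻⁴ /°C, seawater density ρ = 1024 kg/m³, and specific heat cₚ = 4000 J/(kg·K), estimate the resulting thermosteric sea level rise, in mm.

Δh = 140 mm

Δh = αQ/(ρcₚ) = 2.2×10⁻⁴ × 2.6×10⁹ / (1024 × 4000) ≈ 0.13965 m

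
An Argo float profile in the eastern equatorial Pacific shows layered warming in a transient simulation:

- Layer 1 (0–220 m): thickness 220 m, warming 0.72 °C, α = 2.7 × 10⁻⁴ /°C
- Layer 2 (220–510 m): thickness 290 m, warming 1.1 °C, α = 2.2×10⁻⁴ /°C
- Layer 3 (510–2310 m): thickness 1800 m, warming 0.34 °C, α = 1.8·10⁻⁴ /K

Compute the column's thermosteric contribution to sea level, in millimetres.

220 mm

Layer 1: 220 × 0.72 × 2.7×10⁻⁴ = 0.042768 m
220–510 m: 290 × 1.1 × 2.2×10⁻⁴ = 0.07018 m
510–2310 m: 1800 × 0.34 × 1.8×10⁻⁴ = 0.11016 m
Δh = 0.042768 + 0.07018 + 0.11016 = 0.223108 m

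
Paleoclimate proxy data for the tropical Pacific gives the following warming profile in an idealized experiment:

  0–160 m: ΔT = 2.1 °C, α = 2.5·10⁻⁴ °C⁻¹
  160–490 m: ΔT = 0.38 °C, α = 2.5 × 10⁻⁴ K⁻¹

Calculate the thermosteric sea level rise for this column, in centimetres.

0–160 m: 160 × 2.1 × 2.5×10⁻⁴ = 0.08400 m
Layer 2: 2.5×10⁻⁴ × 0.38 × 330 = 0.03135 m
Δh = 0.08400 + 0.03135 = 0.11535 m

Δh ≈ 11.5 cm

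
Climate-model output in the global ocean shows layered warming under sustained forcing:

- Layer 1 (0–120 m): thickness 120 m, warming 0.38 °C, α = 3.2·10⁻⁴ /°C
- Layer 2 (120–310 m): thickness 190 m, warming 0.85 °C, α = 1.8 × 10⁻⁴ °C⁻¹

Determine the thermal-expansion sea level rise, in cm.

4.37 cm of thermosteric rise

0–120 m: 120 × 0.38 × 3.2×10⁻⁴ = 0.014592 m
Layer 2: 0.85 × 190 × 1.8×10⁻⁴ = 0.02907 m
Δh = 0.014592 + 0.02907 = 0.043662 m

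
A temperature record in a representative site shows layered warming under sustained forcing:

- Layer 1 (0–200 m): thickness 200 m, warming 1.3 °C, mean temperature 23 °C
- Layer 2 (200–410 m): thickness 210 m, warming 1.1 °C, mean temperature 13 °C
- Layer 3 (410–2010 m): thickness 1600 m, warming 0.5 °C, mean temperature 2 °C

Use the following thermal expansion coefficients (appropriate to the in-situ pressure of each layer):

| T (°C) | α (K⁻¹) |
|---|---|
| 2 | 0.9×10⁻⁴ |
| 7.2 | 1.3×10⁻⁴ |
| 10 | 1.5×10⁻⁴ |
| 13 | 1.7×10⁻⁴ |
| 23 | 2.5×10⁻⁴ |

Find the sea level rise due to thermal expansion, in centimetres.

Δh = 17.6 cm

Layer 1 at 23 °C → α = 2.5×10⁻⁴ K⁻¹
Layer 2 at 13 °C → α = 1.7×10⁻⁴ K⁻¹
Layer 3 at 2 °C → α = 0.9×10⁻⁴ K⁻¹
0–200 m: 2.5×10⁻⁴ × 1.3 × 200 = 0.06500 m
200–410 m: 210 × 1.7×10⁻⁴ × 1.1 = 0.03927 m
Layer 3: 1600 × 0.9×10⁻⁴ × 0.5 = 0.07200 m
Δh = 0.06500 + 0.03927 + 0.07200 = 0.17627 m ≈ 17.6 cm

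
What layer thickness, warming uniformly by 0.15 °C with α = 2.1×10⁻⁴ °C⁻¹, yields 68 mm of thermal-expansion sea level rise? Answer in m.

2200 m

H = Δh/(αΔT) = 0.068 / (2.1×10⁻⁴ × 0.15) ≈ 2159 m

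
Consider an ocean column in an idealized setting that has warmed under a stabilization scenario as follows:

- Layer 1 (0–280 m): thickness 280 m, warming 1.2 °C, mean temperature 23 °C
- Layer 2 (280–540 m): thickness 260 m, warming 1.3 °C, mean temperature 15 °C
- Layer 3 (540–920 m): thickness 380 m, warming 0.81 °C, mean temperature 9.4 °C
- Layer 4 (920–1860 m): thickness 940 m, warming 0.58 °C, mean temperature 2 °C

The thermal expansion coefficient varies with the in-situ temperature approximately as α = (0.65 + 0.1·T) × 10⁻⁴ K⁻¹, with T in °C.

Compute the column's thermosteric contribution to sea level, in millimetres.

267 mm of thermosteric rise

Layer 1: α = (0.65 + 0.1×23)×10⁻⁴ = 2.95×10⁻⁴ K⁻¹
Layer 2: α = (0.65 + 0.1×15)×10⁻⁴ = 2.15×10⁻⁴ K⁻¹
Layer 3: α = (0.65 + 0.1×9.4)×10⁻⁴ = 1.59×10⁻⁴ K⁻¹
Layer 4: α = (0.65 + 0.1×2)×10⁻⁴ = 0.85×10⁻⁴ K⁻¹
Layer 1: 1.2 × 280 × 2.95×10⁻⁴ = 0.09912 m
280–540 m: 260 × 2.15×10⁻⁴ × 1.3 = 0.07267 m
Layer 3: 1.59×10⁻⁴ × 380 × 0.81 = 0.0489402 m
920–1860 m: 0.58 × 0.85×10⁻⁴ × 940 = 0.046342 m
Δh = 0.09912 + 0.07267 + 0.0489402 + 0.046342 = 0.2670722 m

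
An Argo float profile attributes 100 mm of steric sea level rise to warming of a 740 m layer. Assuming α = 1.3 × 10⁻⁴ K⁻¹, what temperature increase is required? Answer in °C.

ΔT = Δh/(αH) = 0.1 / (1.3×10⁻⁴ × 740) ≈ 1.040 °C

1.04 °C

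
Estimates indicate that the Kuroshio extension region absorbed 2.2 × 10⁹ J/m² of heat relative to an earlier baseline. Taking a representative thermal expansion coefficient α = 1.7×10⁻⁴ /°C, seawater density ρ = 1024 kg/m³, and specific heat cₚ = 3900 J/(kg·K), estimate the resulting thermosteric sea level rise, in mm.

Δh = αQ/(ρcₚ) = 1.7×10⁻⁴ × 2.2×10⁹ / (1024 × 3900) ≈ 0.09365 m

Δh = 94 mm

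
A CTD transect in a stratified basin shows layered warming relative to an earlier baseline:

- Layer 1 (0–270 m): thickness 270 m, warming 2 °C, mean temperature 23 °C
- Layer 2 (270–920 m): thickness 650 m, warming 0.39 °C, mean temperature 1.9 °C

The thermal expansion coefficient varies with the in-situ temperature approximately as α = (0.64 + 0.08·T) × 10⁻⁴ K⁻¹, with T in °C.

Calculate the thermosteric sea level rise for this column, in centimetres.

Layer 1: α = (0.64 + 0.08×23)×10⁻⁴ = 2.48×10⁻⁴ K⁻¹
Layer 2: α = (0.64 + 0.08×1.9)×10⁻⁴ = 0.792×10⁻⁴ K⁻¹
0–270 m: 2.48×10⁻⁴ × 270 × 2 = 0.13392 m
Layer 2: 0.792×10⁻⁴ × 0.39 × 650 = 0.0200772 m
Δh = 0.13392 + 0.0200772 = 0.1539972 m

about 15 cm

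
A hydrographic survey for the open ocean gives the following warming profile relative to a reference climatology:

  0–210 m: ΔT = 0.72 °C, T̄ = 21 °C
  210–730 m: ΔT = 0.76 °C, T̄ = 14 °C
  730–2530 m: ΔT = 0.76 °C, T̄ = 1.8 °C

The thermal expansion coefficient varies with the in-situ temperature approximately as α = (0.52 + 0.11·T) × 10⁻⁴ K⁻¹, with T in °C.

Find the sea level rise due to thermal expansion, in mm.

Layer 1: α = (0.52 + 0.11×21)×10⁻⁴ = 2.83×10⁻⁴ K⁻¹
Layer 2: α = (0.52 + 0.11×14)×10⁻⁴ = 2.06×10⁻⁴ K⁻¹
Layer 3: α = (0.52 + 0.11×1.8)×10⁻⁴ = 0.718×10⁻⁴ K⁻¹
Layer 1: 210 × 0.72 × 2.83×10⁻⁴ = 0.0427896 m
210–730 m: 2.06×10⁻⁴ × 0.76 × 520 = 0.0814112 m
730–2530 m: 0.76 × 0.718×10⁻⁴ × 1800 = 0.0982224 m
Δh = 0.0427896 + 0.0814112 + 0.0982224 = 0.2224232 m

220 mm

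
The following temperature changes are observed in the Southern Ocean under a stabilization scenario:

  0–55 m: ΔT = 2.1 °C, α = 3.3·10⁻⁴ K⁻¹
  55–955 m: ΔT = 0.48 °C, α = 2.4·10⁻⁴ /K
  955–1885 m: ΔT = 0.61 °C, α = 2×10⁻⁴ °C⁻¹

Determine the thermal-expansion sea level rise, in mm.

Δh = 255 mm

Layer 1: 3.3×10⁻⁴ × 55 × 2.1 = 0.038115 m
55–955 m: 900 × 0.48 × 2.4×10⁻⁴ = 0.10368 m
Layer 3: 2×10⁻⁴ × 0.61 × 930 = 0.11346 m
Δh = 0.038115 + 0.10368 + 0.11346 = 0.255255 m ≈ 255 mm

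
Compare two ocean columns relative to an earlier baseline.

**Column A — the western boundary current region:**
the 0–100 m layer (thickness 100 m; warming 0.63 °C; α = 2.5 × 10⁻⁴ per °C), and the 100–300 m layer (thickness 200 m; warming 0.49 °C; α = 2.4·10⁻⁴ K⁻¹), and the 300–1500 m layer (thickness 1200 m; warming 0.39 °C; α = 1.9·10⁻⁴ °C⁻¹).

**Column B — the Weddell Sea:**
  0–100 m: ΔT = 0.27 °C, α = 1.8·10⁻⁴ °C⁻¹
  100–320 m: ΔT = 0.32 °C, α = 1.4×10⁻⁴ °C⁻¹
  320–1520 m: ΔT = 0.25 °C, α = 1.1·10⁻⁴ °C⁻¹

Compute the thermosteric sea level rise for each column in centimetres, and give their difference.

Δh_A ≈ 13 cm, Δh_B ≈ 4.8 cm; difference ≈ 8.0 cm

A 0–100 m: 100 × 2.5×10⁻⁴ × 0.63 = 0.01575 m
A 200 × 0.49 × 2.4×10⁻⁴ = 0.02352 m
A 300–1500 m: 0.39 × 1200 × 1.9×10⁻⁴ = 0.08892 m
A total: 0.12819 m
B Layer 1: 0.27 × 1.8×10⁻⁴ × 100 = 0.00486 m
B Layer 2: 0.32 × 220 × 1.4×10⁻⁴ = 0.009856 m
B 320–1520 m: 0.25 × 1.1×10⁻⁴ × 1200 = 0.03300 m
B total: 0.047716 m
Difference: 0.12819 − 0.047716 = 0.080474 m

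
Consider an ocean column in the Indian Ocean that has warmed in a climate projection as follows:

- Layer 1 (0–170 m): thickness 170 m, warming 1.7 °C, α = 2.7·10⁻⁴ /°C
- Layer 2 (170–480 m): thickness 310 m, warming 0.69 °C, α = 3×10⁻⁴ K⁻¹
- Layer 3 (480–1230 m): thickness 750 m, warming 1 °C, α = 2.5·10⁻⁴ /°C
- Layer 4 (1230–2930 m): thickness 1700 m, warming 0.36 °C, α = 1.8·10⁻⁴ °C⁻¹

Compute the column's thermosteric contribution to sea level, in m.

Layer 1: 170 × 1.7 × 2.7×10⁻⁴ = 0.07803 m
310 × 3×10⁻⁴ × 0.69 = 0.06417 m
Layer 3: 2.5×10⁻⁴ × 1 × 750 = 0.18750 m
1230–2930 m: 1700 × 1.8×10⁻⁴ × 0.36 = 0.11016 m
Δh = 0.07803 + 0.06417 + 0.18750 + 0.11016 = 0.43986 m ≈ 0.440 m

0.440 m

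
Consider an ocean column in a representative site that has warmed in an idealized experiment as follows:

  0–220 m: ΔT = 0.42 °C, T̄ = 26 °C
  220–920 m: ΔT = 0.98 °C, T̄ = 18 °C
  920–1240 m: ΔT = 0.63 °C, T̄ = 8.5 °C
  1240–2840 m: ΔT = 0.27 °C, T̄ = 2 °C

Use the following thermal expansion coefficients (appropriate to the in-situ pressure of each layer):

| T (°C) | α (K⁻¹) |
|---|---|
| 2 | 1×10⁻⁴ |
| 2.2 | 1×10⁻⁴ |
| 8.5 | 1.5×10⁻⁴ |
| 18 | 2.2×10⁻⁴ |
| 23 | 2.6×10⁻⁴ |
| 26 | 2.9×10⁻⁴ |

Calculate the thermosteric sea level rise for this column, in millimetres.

251 mm

Layer 1 at 26 °C → α = 2.9×10⁻⁴ K⁻¹
Layer 2 at 18 °C → α = 2.2×10⁻⁴ K⁻¹
Layer 3 at 8.5 °C → α = 1.5×10⁻⁴ K⁻¹
Layer 4 at 2 °C → α = 1×10⁻⁴ K⁻¹
220 × 0.42 × 2.9×10⁻⁴ = 0.026796 m
220–920 m: 0.98 × 700 × 2.2×10⁻⁴ = 0.15092 m
Layer 3: 1.5×10⁻⁴ × 0.63 × 320 = 0.03024 m
Layer 4: 0.27 × 1×10⁻⁴ × 1600 = 0.04320 m
Δh = 0.026796 + 0.15092 + 0.03024 + 0.04320 = 0.251156 m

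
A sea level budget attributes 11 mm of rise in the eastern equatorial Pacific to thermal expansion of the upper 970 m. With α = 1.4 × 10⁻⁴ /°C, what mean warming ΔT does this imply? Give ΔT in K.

0.081 K

ΔT = Δh/(αH) = 0.011 / (1.4×10⁻⁴ × 970) ≈ 0.08100 K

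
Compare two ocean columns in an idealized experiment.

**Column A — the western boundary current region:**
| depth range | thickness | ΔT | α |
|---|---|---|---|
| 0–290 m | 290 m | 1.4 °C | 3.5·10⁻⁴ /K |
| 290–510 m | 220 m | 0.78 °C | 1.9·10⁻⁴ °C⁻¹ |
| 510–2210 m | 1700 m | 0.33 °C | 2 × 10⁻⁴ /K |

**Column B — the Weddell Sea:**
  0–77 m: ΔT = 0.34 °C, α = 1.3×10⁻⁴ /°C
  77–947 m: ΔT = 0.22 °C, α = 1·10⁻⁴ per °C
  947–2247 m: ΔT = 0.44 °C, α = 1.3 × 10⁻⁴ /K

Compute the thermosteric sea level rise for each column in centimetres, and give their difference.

A 290 × 1.4 × 3.5×10⁻⁴ = 0.14210 m
A 0.78 × 1.9×10⁻⁴ × 220 = 0.032604 m
A 0.33 × 2×10⁻⁴ × 1700 = 0.11220 m
A total: 0.286904 m
B Layer 1: 77 × 0.34 × 1.3×10⁻⁴ = 0.0034034 m
B 0.22 × 870 × 1×10⁻⁴ = 0.01914 m
B Layer 3: 0.44 × 1300 × 1.3×10⁻⁴ = 0.07436 m
B total: 0.0969034 m
Difference: 0.286904 − 0.0969034 = 0.1900006 m

A: 28.7 cm; B: 9.69 cm; difference 19.0 cm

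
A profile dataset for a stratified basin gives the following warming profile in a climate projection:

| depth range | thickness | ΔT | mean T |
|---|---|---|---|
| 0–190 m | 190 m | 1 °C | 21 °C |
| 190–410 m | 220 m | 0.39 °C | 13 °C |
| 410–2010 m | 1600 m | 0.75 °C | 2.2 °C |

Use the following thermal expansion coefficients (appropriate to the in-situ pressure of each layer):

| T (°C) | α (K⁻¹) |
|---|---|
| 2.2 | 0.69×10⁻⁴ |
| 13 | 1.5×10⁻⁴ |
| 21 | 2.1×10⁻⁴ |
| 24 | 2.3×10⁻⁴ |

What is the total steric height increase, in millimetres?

about 136 mm

Layer 1 at 21 °C → α = 2.1×10⁻⁴ K⁻¹
Layer 2 at 13 °C → α = 1.5×10⁻⁴ K⁻¹
Layer 3 at 2.2 °C → α = 0.69×10⁻⁴ K⁻¹
Layer 1: 2.1×10⁻⁴ × 1 × 190 = 0.03990 m
190–410 m: 220 × 0.39 × 1.5×10⁻⁴ = 0.01287 m
0.69×10⁻⁴ × 0.75 × 1600 = 0.08280 m
Δh = 0.03990 + 0.01287 + 0.08280 = 0.13557 m ≈ 136 mm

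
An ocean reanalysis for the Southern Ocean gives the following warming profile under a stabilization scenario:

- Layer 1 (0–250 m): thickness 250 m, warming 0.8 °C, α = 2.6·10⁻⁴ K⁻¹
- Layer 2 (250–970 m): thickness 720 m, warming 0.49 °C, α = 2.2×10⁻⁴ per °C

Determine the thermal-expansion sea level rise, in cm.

Δh = 13.0 cm

Layer 1: 0.8 × 250 × 2.6×10⁻⁴ = 0.05200 m
Layer 2: 0.49 × 720 × 2.2×10⁻⁴ = 0.077616 m
Δh = 0.05200 + 0.077616 = 0.129616 m ≈ 13.0 cm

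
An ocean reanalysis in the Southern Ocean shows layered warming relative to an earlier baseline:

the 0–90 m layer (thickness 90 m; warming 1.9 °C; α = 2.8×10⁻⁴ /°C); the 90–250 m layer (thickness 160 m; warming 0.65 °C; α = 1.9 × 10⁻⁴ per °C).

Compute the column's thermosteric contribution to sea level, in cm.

6.76 cm of thermosteric rise

0–90 m: 1.9 × 2.8×10⁻⁴ × 90 = 0.04788 m
90–250 m: 0.65 × 160 × 1.9×10⁻⁴ = 0.01976 m
Δh = 0.04788 + 0.01976 = 0.06764 m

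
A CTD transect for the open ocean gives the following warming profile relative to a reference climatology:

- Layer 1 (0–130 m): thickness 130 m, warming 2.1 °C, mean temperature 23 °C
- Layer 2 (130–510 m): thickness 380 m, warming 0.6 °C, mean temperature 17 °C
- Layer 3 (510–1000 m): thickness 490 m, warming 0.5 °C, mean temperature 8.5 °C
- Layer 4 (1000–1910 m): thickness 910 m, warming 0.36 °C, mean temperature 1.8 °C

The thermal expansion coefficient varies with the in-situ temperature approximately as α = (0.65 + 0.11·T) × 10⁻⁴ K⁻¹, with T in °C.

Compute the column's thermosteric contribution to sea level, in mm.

Layer 1: α = (0.65 + 0.11×23)×10⁻⁴ = 3.18×10⁻⁴ K⁻¹
Layer 2: α = (0.65 + 0.11×17)×10⁻⁴ = 2.52×10⁻⁴ K⁻¹
Layer 3: α = (0.65 + 0.11×8.5)×10⁻⁴ = 1.585×10⁻⁴ K⁻¹
Layer 4: α = (0.65 + 0.11×1.8)×10⁻⁴ = 0.848×10⁻⁴ K⁻¹
3.18×10⁻⁴ × 130 × 2.1 = 0.086814 m
130–510 m: 380 × 2.52×10⁻⁴ × 0.6 = 0.057456 m
490 × 1.585×10⁻⁴ × 0.5 = 0.0388325 m
910 × 0.36 × 0.848×10⁻⁴ = 0.02778048 m
Δh = 0.086814 + 0.057456 + 0.0388325 + 0.02778048 = 0.21088298 m

Δh ≈ 211 mm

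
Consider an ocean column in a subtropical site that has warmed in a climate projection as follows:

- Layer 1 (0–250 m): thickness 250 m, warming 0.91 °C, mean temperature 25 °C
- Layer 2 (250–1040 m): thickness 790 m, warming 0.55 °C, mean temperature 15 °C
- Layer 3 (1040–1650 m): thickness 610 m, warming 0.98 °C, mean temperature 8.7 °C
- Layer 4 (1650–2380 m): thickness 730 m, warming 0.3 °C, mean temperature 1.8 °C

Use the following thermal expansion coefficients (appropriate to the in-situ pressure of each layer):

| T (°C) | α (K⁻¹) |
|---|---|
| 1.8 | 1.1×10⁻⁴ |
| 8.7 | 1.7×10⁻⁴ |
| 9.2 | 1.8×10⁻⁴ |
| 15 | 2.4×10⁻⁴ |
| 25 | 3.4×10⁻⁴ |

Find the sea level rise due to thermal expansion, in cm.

Layer 1 at 25 °C → α = 3.4×10⁻⁴ K⁻¹
Layer 2 at 15 °C → α = 2.4×10⁻⁴ K⁻¹
Layer 3 at 8.7 °C → α = 1.7×10⁻⁴ K⁻¹
Layer 4 at 1.8 °C → α = 1.1×10⁻⁴ K⁻¹
Layer 1: 250 × 3.4×10⁻⁴ × 0.91 = 0.07735 m
0.55 × 2.4×10⁻⁴ × 790 = 0.10428 m
1.7×10⁻⁴ × 0.98 × 610 = 0.101626 m
1650–2380 m: 730 × 0.3 × 1.1×10⁻⁴ = 0.02409 m
Δh = 0.07735 + 0.10428 + 0.101626 + 0.02409 = 0.307346 m

31 cm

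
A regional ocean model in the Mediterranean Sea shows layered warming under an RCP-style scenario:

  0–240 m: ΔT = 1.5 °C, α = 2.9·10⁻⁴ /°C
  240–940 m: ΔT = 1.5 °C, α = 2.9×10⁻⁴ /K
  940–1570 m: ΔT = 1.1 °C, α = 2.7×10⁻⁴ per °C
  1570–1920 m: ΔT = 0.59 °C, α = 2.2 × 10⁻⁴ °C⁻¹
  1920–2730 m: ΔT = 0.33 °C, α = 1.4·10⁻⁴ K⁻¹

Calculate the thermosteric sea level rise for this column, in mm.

Δh = 679 mm

Layer 1: 1.5 × 240 × 2.9×10⁻⁴ = 0.10440 m
Layer 2: 2.9×10⁻⁴ × 700 × 1.5 = 0.30450 m
Layer 3: 2.7×10⁻⁴ × 630 × 1.1 = 0.18711 m
Layer 4: 0.59 × 350 × 2.2×10⁻⁴ = 0.04543 m
0.33 × 810 × 1.4×10⁻⁴ = 0.037422 m
Δh = 0.10440 + 0.30450 + 0.18711 + 0.04543 + 0.037422 = 0.678862 m ≈ 679 mm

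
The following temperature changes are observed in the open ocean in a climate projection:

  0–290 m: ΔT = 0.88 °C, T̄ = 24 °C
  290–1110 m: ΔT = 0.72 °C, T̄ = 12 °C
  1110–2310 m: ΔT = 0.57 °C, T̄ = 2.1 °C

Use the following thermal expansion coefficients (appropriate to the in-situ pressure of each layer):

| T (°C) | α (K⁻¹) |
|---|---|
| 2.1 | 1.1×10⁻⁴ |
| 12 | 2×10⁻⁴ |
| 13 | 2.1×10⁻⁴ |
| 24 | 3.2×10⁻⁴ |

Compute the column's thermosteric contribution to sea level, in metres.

Layer 1 at 24 °C → α = 3.2×10⁻⁴ K⁻¹
Layer 2 at 12 °C → α = 2×10⁻⁴ K⁻¹
Layer 3 at 2.1 °C → α = 1.1×10⁻⁴ K⁻¹
0–290 m: 3.2×10⁻⁴ × 290 × 0.88 = 0.081664 m
2×10⁻⁴ × 820 × 0.72 = 0.11808 m
Layer 3: 0.57 × 1.1×10⁻⁴ × 1200 = 0.07524 m
Δh = 0.081664 + 0.11808 + 0.07524 = 0.274984 m ≈ 0.27 m

about 0.27 m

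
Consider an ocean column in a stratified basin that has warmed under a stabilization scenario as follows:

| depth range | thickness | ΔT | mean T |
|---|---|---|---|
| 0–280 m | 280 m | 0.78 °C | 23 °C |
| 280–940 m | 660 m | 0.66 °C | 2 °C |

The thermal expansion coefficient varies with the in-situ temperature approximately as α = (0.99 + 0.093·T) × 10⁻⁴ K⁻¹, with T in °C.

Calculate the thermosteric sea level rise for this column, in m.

0.120 m

Layer 1: α = (0.99 + 0.093×23)×10⁻⁴ = 3.129×10⁻⁴ K⁻¹
Layer 2: α = (0.99 + 0.093×2)×10⁻⁴ = 1.176×10⁻⁴ K⁻¹
0–280 m: 3.129×10⁻⁴ × 0.78 × 280 = 0.06833736 m
Layer 2: 1.176×10⁻⁴ × 0.66 × 660 = 0.05122656 m
Δh = 0.06833736 + 0.05122656 = 0.11956392 m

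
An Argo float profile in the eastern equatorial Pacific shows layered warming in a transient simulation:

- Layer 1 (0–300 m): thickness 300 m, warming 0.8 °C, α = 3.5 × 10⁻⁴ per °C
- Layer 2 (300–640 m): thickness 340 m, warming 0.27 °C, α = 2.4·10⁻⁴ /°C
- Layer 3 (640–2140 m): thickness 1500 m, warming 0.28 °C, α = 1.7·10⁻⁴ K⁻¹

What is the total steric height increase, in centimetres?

0–300 m: 300 × 3.5×10⁻⁴ × 0.8 = 0.08400 m
2.4×10⁻⁴ × 340 × 0.27 = 0.022032 m
1.7×10⁻⁴ × 0.28 × 1500 = 0.07140 m
Δh = 0.08400 + 0.022032 + 0.07140 = 0.177432 m

Δh ≈ 17.7 cm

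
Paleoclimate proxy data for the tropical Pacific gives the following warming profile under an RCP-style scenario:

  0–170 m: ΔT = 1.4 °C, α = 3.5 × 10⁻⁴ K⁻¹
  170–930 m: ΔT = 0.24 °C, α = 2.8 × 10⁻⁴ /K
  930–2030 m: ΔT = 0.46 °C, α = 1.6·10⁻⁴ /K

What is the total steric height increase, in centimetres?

Layer 1: 3.5×10⁻⁴ × 1.4 × 170 = 0.08330 m
2.8×10⁻⁴ × 760 × 0.24 = 0.051072 m
1100 × 1.6×10⁻⁴ × 0.46 = 0.08096 m
Δh = 0.08330 + 0.051072 + 0.08096 = 0.215332 m

21.5 cm of thermosteric rise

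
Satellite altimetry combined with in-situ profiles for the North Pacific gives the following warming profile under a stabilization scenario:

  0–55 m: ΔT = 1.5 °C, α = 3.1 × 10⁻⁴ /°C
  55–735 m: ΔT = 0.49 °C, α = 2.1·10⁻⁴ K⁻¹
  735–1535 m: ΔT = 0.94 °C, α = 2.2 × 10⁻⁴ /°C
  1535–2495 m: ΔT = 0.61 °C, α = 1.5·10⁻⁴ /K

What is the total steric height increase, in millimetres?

Δh ≈ 349 mm

0–55 m: 1.5 × 3.1×10⁻⁴ × 55 = 0.025575 m
0.49 × 680 × 2.1×10⁻⁴ = 0.069972 m
735–1535 m: 800 × 0.94 × 2.2×10⁻⁴ = 0.16544 m
960 × 1.5×10⁻⁴ × 0.61 = 0.08784 m
Δh = 0.025575 + 0.069972 + 0.16544 + 0.08784 = 0.348827 m ≈ 349 mm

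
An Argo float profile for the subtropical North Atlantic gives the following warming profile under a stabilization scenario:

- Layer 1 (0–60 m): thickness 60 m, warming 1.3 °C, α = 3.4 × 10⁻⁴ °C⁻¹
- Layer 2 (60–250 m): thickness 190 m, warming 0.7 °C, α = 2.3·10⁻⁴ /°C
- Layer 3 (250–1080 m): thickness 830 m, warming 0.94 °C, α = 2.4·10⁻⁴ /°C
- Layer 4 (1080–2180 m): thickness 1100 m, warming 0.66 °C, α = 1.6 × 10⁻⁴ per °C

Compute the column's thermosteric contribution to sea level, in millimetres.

Δh ≈ 361 mm

Layer 1: 3.4×10⁻⁴ × 1.3 × 60 = 0.02652 m
Layer 2: 2.3×10⁻⁴ × 0.7 × 190 = 0.03059 m
0.94 × 2.4×10⁻⁴ × 830 = 0.187248 m
0.66 × 1100 × 1.6×10⁻⁴ = 0.11616 m
Δh = 0.02652 + 0.03059 + 0.187248 + 0.11616 = 0.360518 m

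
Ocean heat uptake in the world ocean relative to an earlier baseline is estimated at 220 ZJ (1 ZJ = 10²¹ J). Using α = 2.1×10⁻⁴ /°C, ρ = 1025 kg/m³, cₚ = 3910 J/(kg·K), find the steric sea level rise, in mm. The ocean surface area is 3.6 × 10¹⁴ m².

Per unit area: Q = 220×10²¹ / (3.6×10¹⁴) ≈ 6.111×10⁸ J/m²
Δh = αQ/(ρcₚ) = 2.1×10⁻⁴ × 6.111×10⁸ / (1025 × 3910) ≈ 0.032021 m

about 32 mm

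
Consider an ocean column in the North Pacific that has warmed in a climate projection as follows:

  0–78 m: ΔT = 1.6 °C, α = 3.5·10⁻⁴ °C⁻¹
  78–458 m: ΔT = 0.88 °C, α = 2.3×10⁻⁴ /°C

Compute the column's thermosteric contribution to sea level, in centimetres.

0–78 m: 78 × 1.6 × 3.5×10⁻⁴ = 0.04368 m
Layer 2: 2.3×10⁻⁴ × 0.88 × 380 = 0.076912 m
Δh = 0.04368 + 0.076912 = 0.120592 m ≈ 12 cm

about 12 cm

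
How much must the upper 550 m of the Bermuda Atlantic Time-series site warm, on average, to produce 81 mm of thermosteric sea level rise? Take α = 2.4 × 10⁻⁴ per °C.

ΔT = Δh/(αH) = 0.081 / (2.4×10⁻⁴ × 550) ≈ 0.6136 K

about 0.614 K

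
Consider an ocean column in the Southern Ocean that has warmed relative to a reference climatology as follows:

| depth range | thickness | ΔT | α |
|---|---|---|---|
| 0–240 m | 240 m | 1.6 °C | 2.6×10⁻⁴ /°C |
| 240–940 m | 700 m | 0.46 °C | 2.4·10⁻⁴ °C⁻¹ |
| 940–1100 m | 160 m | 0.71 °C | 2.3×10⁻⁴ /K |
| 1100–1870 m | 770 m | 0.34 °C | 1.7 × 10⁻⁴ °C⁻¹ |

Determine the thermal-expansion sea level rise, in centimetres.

25 cm

0–240 m: 240 × 1.6 × 2.6×10⁻⁴ = 0.09984 m
Layer 2: 2.4×10⁻⁴ × 0.46 × 700 = 0.07728 m
2.3×10⁻⁴ × 0.71 × 160 = 0.026128 m
Layer 4: 770 × 0.34 × 1.7×10⁻⁴ = 0.044506 m
Δh = 0.09984 + 0.07728 + 0.026128 + 0.044506 = 0.247754 m ≈ 25 cm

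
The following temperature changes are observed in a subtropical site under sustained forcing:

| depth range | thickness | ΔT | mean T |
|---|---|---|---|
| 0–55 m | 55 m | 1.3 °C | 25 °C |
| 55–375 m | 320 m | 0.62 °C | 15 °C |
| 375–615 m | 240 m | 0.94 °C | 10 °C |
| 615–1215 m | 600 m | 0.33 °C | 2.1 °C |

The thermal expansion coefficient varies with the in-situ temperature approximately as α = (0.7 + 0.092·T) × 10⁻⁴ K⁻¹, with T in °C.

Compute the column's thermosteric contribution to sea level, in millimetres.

about 120 mm

Layer 1: α = (0.7 + 0.092×25)×10⁻⁴ = 3×10⁻⁴ K⁻¹
Layer 2: α = (0.7 + 0.092×15)×10⁻⁴ = 2.08×10⁻⁴ K⁻¹
Layer 3: α = (0.7 + 0.092×10)×10⁻⁴ = 1.62×10⁻⁴ K⁻¹
Layer 4: α = (0.7 + 0.092×2.1)×10⁻⁴ = 0.8932×10⁻⁴ K⁻¹
Layer 1: 55 × 1.3 × 3×10⁻⁴ = 0.02145 m
55–375 m: 2.08×10⁻⁴ × 0.62 × 320 = 0.0412672 m
1.62×10⁻⁴ × 0.94 × 240 = 0.0365472 m
615–1215 m: 600 × 0.8932×10⁻⁴ × 0.33 = 0.01768536 m
Δh = 0.02145 + 0.0412672 + 0.0365472 + 0.01768536 = 0.11694976 m ≈ 120 mm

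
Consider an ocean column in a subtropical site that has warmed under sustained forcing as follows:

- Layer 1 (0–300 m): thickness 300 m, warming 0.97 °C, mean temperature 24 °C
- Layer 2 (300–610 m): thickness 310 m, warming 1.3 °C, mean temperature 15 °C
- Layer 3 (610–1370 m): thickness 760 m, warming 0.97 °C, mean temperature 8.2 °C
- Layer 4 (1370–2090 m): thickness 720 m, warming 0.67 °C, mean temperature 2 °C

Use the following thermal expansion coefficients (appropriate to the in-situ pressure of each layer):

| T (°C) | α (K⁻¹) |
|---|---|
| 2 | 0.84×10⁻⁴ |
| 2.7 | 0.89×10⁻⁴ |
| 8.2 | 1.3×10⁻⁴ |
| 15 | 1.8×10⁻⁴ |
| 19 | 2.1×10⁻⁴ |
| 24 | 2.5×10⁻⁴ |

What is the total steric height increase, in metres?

Δh ≈ 0.282 m

Layer 1 at 24 °C → α = 2.5×10⁻⁴ K⁻¹
Layer 2 at 15 °C → α = 1.8×10⁻⁴ K⁻¹
Layer 3 at 8.2 °C → α = 1.3×10⁻⁴ K⁻¹
Layer 4 at 2 °C → α = 0.84×10⁻⁴ K⁻¹
Layer 1: 300 × 2.5×10⁻⁴ × 0.97 = 0.07275 m
Layer 2: 1.8×10⁻⁴ × 310 × 1.3 = 0.07254 m
1.3×10⁻⁴ × 0.97 × 760 = 0.095836 m
0.84×10⁻⁴ × 0.67 × 720 = 0.0405216 m
Δh = 0.07275 + 0.07254 + 0.095836 + 0.0405216 = 0.2816476 m ≈ 0.282 m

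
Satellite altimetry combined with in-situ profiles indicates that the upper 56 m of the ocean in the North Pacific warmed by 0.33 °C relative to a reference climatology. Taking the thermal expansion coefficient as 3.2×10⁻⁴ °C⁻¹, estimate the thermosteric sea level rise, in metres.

Δh = αΔT·H = 3.2×10⁻⁴ × 0.33 × 56 = 0.0059136 m

about 0.00591 m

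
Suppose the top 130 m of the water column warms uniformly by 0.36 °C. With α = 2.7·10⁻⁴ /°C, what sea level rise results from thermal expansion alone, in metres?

0.013 m

Δh = αΔT·H = 2.7×10⁻⁴ × 0.36 × 130 = 0.012636 m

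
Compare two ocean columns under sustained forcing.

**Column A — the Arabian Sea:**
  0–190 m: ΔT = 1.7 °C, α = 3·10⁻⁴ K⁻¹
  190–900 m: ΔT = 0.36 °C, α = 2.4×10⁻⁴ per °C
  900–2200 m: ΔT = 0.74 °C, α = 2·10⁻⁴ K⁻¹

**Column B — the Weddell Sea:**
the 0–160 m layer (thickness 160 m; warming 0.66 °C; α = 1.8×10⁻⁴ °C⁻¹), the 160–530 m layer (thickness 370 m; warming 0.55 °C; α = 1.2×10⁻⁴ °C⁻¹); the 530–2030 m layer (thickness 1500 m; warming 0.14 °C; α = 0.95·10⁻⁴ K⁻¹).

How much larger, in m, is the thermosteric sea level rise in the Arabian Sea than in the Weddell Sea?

0.287 m larger

A 0–190 m: 1.7 × 3×10⁻⁴ × 190 = 0.09690 m
A 190–900 m: 2.4×10⁻⁴ × 0.36 × 710 = 0.061344 m
A 2×10⁻⁴ × 1300 × 0.74 = 0.19240 m
A total: 0.350644 m
B 0–160 m: 1.8×10⁻⁴ × 160 × 0.66 = 0.019008 m
B Layer 2: 1.2×10⁻⁴ × 0.55 × 370 = 0.02442 m
B 0.14 × 1500 × 0.95×10⁻⁴ = 0.01995 m
B total: 0.063378 m
Difference: 0.350644 − 0.063378 = 0.287266 m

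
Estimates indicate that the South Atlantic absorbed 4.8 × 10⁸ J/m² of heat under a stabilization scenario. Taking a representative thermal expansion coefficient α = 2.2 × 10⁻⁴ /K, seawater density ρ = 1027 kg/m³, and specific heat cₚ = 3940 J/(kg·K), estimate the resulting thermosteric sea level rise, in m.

Δh = αQ/(ρcₚ) = 2.2×10⁻⁴ × 4.8×10⁸ / (1027 × 3940) ≈ 0.026097 m

0.0261 m of thermosteric rise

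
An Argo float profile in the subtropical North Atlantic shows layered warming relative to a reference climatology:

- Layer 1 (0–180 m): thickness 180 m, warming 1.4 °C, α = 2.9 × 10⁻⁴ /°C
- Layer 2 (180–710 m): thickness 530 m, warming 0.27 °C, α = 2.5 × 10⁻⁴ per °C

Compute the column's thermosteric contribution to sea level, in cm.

11 cm of thermosteric rise

Layer 1: 2.9×10⁻⁴ × 1.4 × 180 = 0.07308 m
530 × 2.5×10⁻⁴ × 0.27 = 0.035775 m
Δh = 0.07308 + 0.035775 = 0.108855 m ≈ 11 cm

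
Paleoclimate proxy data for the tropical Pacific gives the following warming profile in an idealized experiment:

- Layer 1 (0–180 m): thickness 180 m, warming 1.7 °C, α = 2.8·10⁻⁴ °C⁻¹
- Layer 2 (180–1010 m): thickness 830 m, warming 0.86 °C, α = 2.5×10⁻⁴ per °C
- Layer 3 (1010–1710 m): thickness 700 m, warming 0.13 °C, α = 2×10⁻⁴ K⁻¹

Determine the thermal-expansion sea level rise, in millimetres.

Δh ≈ 280 mm

0–180 m: 180 × 2.8×10⁻⁴ × 1.7 = 0.08568 m
Layer 2: 0.86 × 830 × 2.5×10⁻⁴ = 0.17845 m
1010–1710 m: 700 × 0.13 × 2×10⁻⁴ = 0.01820 m
Δh = 0.08568 + 0.17845 + 0.01820 = 0.28233 m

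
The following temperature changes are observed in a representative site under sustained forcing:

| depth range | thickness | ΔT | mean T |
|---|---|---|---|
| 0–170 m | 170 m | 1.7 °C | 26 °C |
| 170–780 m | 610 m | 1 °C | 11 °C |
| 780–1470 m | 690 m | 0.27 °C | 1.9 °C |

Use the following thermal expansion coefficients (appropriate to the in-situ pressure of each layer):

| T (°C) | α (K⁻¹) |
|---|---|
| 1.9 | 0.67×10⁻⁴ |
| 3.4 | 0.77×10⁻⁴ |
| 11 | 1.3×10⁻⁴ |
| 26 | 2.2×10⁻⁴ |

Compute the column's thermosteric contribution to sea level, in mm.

155 mm

Layer 1 at 26 °C → α = 2.2×10⁻⁴ K⁻¹
Layer 2 at 11 °C → α = 1.3×10⁻⁴ K⁻¹
Layer 3 at 1.9 °C → α = 0.67×10⁻⁴ K⁻¹
0–170 m: 170 × 2.2×10⁻⁴ × 1.7 = 0.06358 m
Layer 2: 1.3×10⁻⁴ × 610 × 1 = 0.07930 m
780–1470 m: 0.67×10⁻⁴ × 0.27 × 690 = 0.0124821 m
Δh = 0.06358 + 0.07930 + 0.0124821 = 0.1553621 m ≈ 155 mm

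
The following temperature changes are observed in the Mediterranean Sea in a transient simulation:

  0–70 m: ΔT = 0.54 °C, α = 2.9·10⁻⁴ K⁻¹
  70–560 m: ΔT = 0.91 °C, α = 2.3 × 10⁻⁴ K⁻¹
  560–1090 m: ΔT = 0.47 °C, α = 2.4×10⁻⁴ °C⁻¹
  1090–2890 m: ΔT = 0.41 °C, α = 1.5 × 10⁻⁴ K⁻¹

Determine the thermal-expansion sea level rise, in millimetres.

Δh ≈ 284 mm

0–70 m: 70 × 0.54 × 2.9×10⁻⁴ = 0.010962 m
490 × 2.3×10⁻⁴ × 0.91 = 0.102557 m
Layer 3: 0.47 × 530 × 2.4×10⁻⁴ = 0.059784 m
1090–2890 m: 1.5×10⁻⁴ × 0.41 × 1800 = 0.11070 m
Δh = 0.010962 + 0.102557 + 0.059784 + 0.11070 = 0.284003 m ≈ 284 mm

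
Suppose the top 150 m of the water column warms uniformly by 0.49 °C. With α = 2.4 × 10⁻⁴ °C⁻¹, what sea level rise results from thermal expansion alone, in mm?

Δh ≈ 18 mm

Δh = αΔT·H = 2.4×10⁻⁴ × 0.49 × 150 = 0.01764 m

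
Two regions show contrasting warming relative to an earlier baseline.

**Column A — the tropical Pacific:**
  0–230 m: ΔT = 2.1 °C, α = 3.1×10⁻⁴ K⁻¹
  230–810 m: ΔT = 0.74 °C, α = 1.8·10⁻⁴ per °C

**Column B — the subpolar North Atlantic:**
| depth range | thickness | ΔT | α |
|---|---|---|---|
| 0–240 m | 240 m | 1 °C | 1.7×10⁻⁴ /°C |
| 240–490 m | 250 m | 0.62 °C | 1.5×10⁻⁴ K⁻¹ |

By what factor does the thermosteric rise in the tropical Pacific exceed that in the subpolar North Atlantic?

≈ 3.5×

A 0–230 m: 230 × 2.1 × 3.1×10⁻⁴ = 0.14973 m
A 1.8×10⁻⁴ × 0.74 × 580 = 0.077256 m
A total: 0.226986 m
B 1.7×10⁻⁴ × 1 × 240 = 0.04080 m
B 240–490 m: 250 × 0.62 × 1.5×10⁻⁴ = 0.02325 m
B total: 0.06405 m
Ratio: 0.226986 / 0.06405 ≈ 3.544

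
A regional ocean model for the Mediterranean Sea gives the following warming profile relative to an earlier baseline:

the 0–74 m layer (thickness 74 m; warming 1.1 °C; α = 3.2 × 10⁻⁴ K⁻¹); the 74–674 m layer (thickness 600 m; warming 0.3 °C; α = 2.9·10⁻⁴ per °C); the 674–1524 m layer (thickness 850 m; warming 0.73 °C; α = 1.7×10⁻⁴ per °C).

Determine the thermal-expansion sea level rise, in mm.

74 × 1.1 × 3.2×10⁻⁴ = 0.026048 m
2.9×10⁻⁴ × 600 × 0.3 = 0.05220 m
1.7×10⁻⁴ × 0.73 × 850 = 0.105485 m
Δh = 0.026048 + 0.05220 + 0.105485 = 0.183733 m

Δh ≈ 180 mm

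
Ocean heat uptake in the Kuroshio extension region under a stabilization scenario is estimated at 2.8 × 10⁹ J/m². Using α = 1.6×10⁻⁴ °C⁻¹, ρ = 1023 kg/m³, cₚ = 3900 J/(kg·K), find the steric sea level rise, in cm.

Δh = αQ/(ρcₚ) = 1.6×10⁻⁴ × 2.8×10⁹ / (1023 × 3900) ≈ 0.11229 m

11 cm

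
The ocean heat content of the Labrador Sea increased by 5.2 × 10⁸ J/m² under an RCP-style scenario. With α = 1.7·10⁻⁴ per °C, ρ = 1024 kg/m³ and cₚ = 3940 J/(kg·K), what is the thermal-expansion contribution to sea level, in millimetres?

Δh ≈ 22 mm

Δh = αQ/(ρcₚ) = 1.7×10⁻⁴ × 5.2×10⁸ / (1024 × 3940) ≈ 0.021911 m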